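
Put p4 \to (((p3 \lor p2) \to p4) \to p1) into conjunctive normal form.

p4 \to (((p3 \lor p2) \to p4) \to p1)
⇔ \lnot p4 \lor (((p3 \lor p2) \to p4) \to p1)   — eliminate \to
⇔ \lnot p4 \lor \lnot ((p3 \lor p2) \to p4) \lor p1   — eliminate \to
⇔ \lnot p4 \lor \lnot (\lnot (p3 \lor p2) \lor p4) \lor p1   — eliminate \to
⇔ \lnot p4 \lor (\lnot \lnot (p3 \lor p2) \land \lnot p4) \lor p1   — De Morgan
⇔ \lnot p4 \lor ((p3 \lor p2) \land \lnot p4) \lor p1   — double negation
⇔ (\lnot p4 \lor p3 \lor p2 \lor p1) \land (\lnot p4 \lor \lnot p4 \lor p1)   — distribute \lor over \land
⇔ \lnot p4 \lor p1   — simplify

\lnot p4 \lor p1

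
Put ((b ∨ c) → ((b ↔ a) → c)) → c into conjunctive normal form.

((b ∨ c) → ((b ↔ a) → c)) → c
⇔ ¬((b ∨ c) → ((b ↔ a) → c)) ∨ c
⇔ ¬(¬(b ∨ c) ∨ ((b ↔ a) → c)) ∨ c
⇔ ¬(¬(b ∨ c) ∨ ¬(b ↔ a) ∨ c) ∨ c
⇔ ¬(¬(b ∨ c) ∨ ¬((b → a) ∧ (a → b)) ∨ c) ∨ c
⇔ ¬(¬(b ∨ c) ∨ ¬((¬b ∨ a) ∧ (a → b)) ∨ c) ∨ c
⇔ ¬(¬(b ∨ c) ∨ ¬((¬b ∨ a) ∧ (¬a ∨ b)) ∨ c) ∨ c
⇔ (¬¬(b ∨ c) ∧ ¬¬((¬b ∨ a) ∧ (¬a ∨ b)) ∧ ¬c) ∨ c
⇔ ((b ∨ c) ∧ ¬¬((¬b ∨ a) ∧ (¬a ∨ b)) ∧ ¬c) ∨ c
⇔ ((b ∨ c) ∧ (¬b ∨ a) ∧ (¬a ∨ b) ∧ ¬c) ∨ c
⇔ (b ∨ c ∨ c) ∧ (¬b ∨ a ∨ c) ∧ (¬a ∨ b ∨ c) ∧ (¬c ∨ c)
⇔ (b ∨ c) ∧ (¬b ∨ a ∨ c)

(b ∨ c) ∧ (¬b ∨ a ∨ c)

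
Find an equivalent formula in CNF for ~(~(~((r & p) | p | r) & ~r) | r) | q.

~(~(~((r & p) | p | r) & ~r) | r) | q
⇔ (~~(~((r & p) | p | r) & ~r) & ~r) | q   — De Morgan
⇔ (~((r & p) | p | r) & ~r & ~r) | q   — double negation
⇔ (~(r & p) & ~p & ~r & ~r & ~r) | q   — De Morgan
⇔ ((~r | ~p) & ~p & ~r & ~r & ~r) | q   — De Morgan
⇔ (~r | ~p | q) & (~p | q) & (~r | q) & (~r | q) & (~r | q)   — distribute | over &
⇔ (~p | q) & (~r | q)   — simplify

(~p | q) & (~r | q)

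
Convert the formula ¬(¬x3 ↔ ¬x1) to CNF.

¬(¬x3 ↔ ¬x1)
≡ ¬((¬x3 → ¬x1) ∧ (¬x1 → ¬x3))   [eliminate ↔]
≡ ¬((¬¬x3 ∨ ¬x1) ∧ (¬x1 → ¬x3))   [eliminate →]
≡ ¬((¬¬x3 ∨ ¬x1) ∧ (¬¬x1 ∨ ¬x3))   [eliminate →]
≡ ¬(¬¬x3 ∨ ¬x1) ∨ ¬(¬¬x1 ∨ ¬x3)   [De Morgan]
≡ (¬¬¬x3 ∧ ¬¬x1) ∨ ¬(¬¬x1 ∨ ¬x3)   [De Morgan]
≡ (¬x3 ∧ ¬¬x1) ∨ ¬(¬¬x1 ∨ ¬x3)   [double negation]
≡ (¬x3 ∧ x1) ∨ ¬(¬¬x1 ∨ ¬x3)   [double negation]
≡ (¬x3 ∧ x1) ∨ (¬¬¬x1 ∧ ¬¬x3)   [De Morgan]
≡ (¬x3 ∧ x1) ∨ (¬x1 ∧ ¬¬x3)   [double negation]
≡ (¬x3 ∧ x1) ∨ (¬x1 ∧ x3)   [double negation]
≡ (¬x3 ∨ ¬x1) ∧ (¬x3 ∨ x3) ∧ (x1 ∨ ¬x1) ∧ (x1 ∨ x3)   [distribute ∨ over ∧]
≡ (¬x3 ∨ ¬x1) ∧ (x1 ∨ x3)   [simplify]

(¬x3 ∨ ¬x1) ∧ (x1 ∨ x3)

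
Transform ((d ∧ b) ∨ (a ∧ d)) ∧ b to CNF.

d ∧ b

((d ∧ b) ∨ (a ∧ d)) ∧ b
= (d ∨ a) ∧ (d ∨ d) ∧ (b ∨ a) ∧ (b ∨ d) ∧ b   [distribute ∨ over ∧]
= d ∧ b   [simplify]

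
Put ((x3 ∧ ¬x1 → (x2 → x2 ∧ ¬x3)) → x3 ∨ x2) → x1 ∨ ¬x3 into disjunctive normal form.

x1 ∨ ¬x3

((x3 ∧ ¬x1 → (x2 → x2 ∧ ¬x3)) → x3 ∨ x2) → x1 ∨ ¬x3
≡ ¬((x3 ∧ ¬x1 → (x2 → x2 ∧ ¬x3)) → x3 ∨ x2) ∨ x1 ∨ ¬x3   [eliminate →]
≡ ¬(¬(x3 ∧ ¬x1 → (x2 → x2 ∧ ¬x3)) ∨ x3 ∨ x2) ∨ x1 ∨ ¬x3   [eliminate →]
≡ ¬(¬(¬(x3 ∧ ¬x1) ∨ (x2 → x2 ∧ ¬x3)) ∨ x3 ∨ x2) ∨ x1 ∨ ¬x3   [eliminate →]
≡ ¬(¬(¬(x3 ∧ ¬x1) ∨ ¬x2 ∨ x2 ∧ ¬x3) ∨ x3 ∨ x2) ∨ x1 ∨ ¬x3   [eliminate →]
≡ ¬¬(¬(x3 ∧ ¬x1) ∨ ¬x2 ∨ x2 ∧ ¬x3) ∧ ¬x3 ∧ ¬x2 ∨ x1 ∨ ¬x3   [De Morgan]
≡ (¬(x3 ∧ ¬x1) ∨ ¬x2 ∨ x2 ∧ ¬x3) ∧ ¬x3 ∧ ¬x2 ∨ x1 ∨ ¬x3   [double negation]
≡ (¬x3 ∨ ¬¬x1 ∨ ¬x2 ∨ x2 ∧ ¬x3) ∧ ¬x3 ∧ ¬x2 ∨ x1 ∨ ¬x3   [De Morgan]
≡ (¬x3 ∨ x1 ∨ ¬x2 ∨ x2 ∧ ¬x3) ∧ ¬x3 ∧ ¬x2 ∨ x1 ∨ ¬x3   [double negation]
≡ ¬x3 ∧ ¬x3 ∧ ¬x2 ∨ x1 ∧ ¬x3 ∧ ¬x2 ∨ ¬x2 ∧ ¬x3 ∧ ¬x2 ∨ x2 ∧ ¬x3 ∧ ¬x3 ∧ ¬x2 ∨ x1 ∨ ¬x3   [distribute ∧ over ∨]
≡ x1 ∨ ¬x3   [simplify]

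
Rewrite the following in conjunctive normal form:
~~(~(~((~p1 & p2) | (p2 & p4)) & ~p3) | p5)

(~p1 | p4 | p3 | p5) & (p2 | p3 | p5)

~~(~(~((~p1 & p2) | (p2 & p4)) & ~p3) | p5)
≡ ~(~((~p1 & p2) | (p2 & p4)) & ~p3) | p5   — double negation
≡ ~~((~p1 & p2) | (p2 & p4)) | ~~p3 | p5   — De Morgan
≡ (~p1 & p2) | (p2 & p4) | ~~p3 | p5   — double negation
≡ (~p1 & p2) | (p2 & p4) | p3 | p5   — double negation
≡ (~p1 | p2 | p3 | p5) & (~p1 | p4 | p3 | p5) & (p2 | p2 | p3 | p5) & (p2 | p4 | p3 | p5)   — distribute | over &
≡ (~p1 | p4 | p3 | p5) & (p2 | p3 | p5)   — simplify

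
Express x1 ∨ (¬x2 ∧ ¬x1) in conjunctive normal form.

x1 ∨ (¬x2 ∧ ¬x1)
⇔ (x1 ∨ ¬x2) ∧ (x1 ∨ ¬x1)   [distribute ∨ over ∧]
⇔ x1 ∨ ¬x2   [simplify]

x1 ∨ ¬x2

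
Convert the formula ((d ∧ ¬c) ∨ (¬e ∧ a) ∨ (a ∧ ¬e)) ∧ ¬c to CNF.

(d ∨ ¬e) ∧ (d ∨ a) ∧ ¬c

((d ∧ ¬c) ∨ (¬e ∧ a) ∨ (a ∧ ¬e)) ∧ ¬c
= (d ∨ ¬e ∨ a) ∧ (d ∨ ¬e ∨ ¬e) ∧ (d ∨ a ∨ a) ∧ (d ∨ a ∨ ¬e) ∧ (¬c ∨ ¬e ∨ a) ∧ (¬c ∨ ¬e ∨ ¬e) ∧ (¬c ∨ a ∨ a) ∧ (¬c ∨ a ∨ ¬e) ∧ ¬c   (distribute ∨ over ∧)
= (d ∨ ¬e) ∧ (d ∨ a) ∧ ¬c   (simplify)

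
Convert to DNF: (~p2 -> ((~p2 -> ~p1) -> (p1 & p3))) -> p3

(~p2 & ~p1) | p3

(~p2 -> ((~p2 -> ~p1) -> (p1 & p3))) -> p3
= ~(~p2 -> ((~p2 -> ~p1) -> (p1 & p3))) | p3   — eliminate ->
= ~(~~p2 | ((~p2 -> ~p1) -> (p1 & p3))) | p3   — eliminate ->
= ~(~~p2 | ~(~p2 -> ~p1) | (p1 & p3)) | p3   — eliminate ->
= ~(~~p2 | ~(~~p2 | ~p1) | (p1 & p3)) | p3   — eliminate ->
= (~~~p2 & ~~(~~p2 | ~p1) & ~(p1 & p3)) | p3   — De Morgan
= (~p2 & ~~(~~p2 | ~p1) & ~(p1 & p3)) | p3   — double negation
= (~p2 & (~~p2 | ~p1) & ~(p1 & p3)) | p3   — double negation
= (~p2 & (p2 | ~p1) & ~(p1 & p3)) | p3   — double negation
= (~p2 & (p2 | ~p1) & (~p1 | ~p3)) | p3   — De Morgan
= (~p2 & p2 & ~p1) | (~p2 & p2 & ~p3) | (~p2 & ~p1 & ~p1) | (~p2 & ~p1 & ~p3) | p3   — distribute & over |
= (~p2 & ~p1) | p3   — simplify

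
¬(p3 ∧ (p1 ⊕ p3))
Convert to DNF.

¬(p3 ∧ (p1 ⊕ p3))
≡ ¬(p3 ∧ (p1 ∧ ¬p3 ∨ ¬p1 ∧ p3))   [expand ⊕]
≡ ¬p3 ∨ ¬(p1 ∧ ¬p3 ∨ ¬p1 ∧ p3)   [De Morgan]
≡ ¬p3 ∨ ¬(p1 ∧ ¬p3) ∧ ¬(¬p1 ∧ p3)   [De Morgan]
≡ ¬p3 ∨ (¬p1 ∨ ¬¬p3) ∧ ¬(¬p1 ∧ p3)   [De Morgan]
≡ ¬p3 ∨ (¬p1 ∨ p3) ∧ ¬(¬p1 ∧ p3)   [double negation]
≡ ¬p3 ∨ (¬p1 ∨ p3) ∧ (¬¬p1 ∨ ¬p3)   [De Morgan]
≡ ¬p3 ∨ (¬p1 ∨ p3) ∧ (p1 ∨ ¬p3)   [double negation]
≡ ¬p3 ∨ ¬p1 ∧ p1 ∨ ¬p1 ∧ ¬p3 ∨ p3 ∧ p1 ∨ p3 ∧ ¬p3   [distribute ∧ over ∨]
≡ ¬p3 ∨ p3 ∧ p1   [simplify]

¬p3 ∨ p3 ∧ p1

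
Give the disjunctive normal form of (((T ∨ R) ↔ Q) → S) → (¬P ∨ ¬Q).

(((T ∨ R) ↔ Q) → S) → (¬P ∨ ¬Q)
⇔ ¬(((T ∨ R) ↔ Q) → S) ∨ ¬P ∨ ¬Q   (eliminate →)
⇔ ¬(¬((T ∨ R) ↔ Q) ∨ S) ∨ ¬P ∨ ¬Q   (eliminate →)
⇔ ¬(¬(((T ∨ R) → Q) ∧ (Q → (T ∨ R))) ∨ S) ∨ ¬P ∨ ¬Q   (eliminate ↔)
⇔ ¬(¬((¬(T ∨ R) ∨ Q) ∧ (Q → (T ∨ R))) ∨ S) ∨ ¬P ∨ ¬Q   (eliminate →)
⇔ ¬(¬((¬(T ∨ R) ∨ Q) ∧ (¬Q ∨ T ∨ R)) ∨ S) ∨ ¬P ∨ ¬Q   (eliminate →)
⇔ (¬¬((¬(T ∨ R) ∨ Q) ∧ (¬Q ∨ T ∨ R)) ∧ ¬S) ∨ ¬P ∨ ¬Q   (De Morgan)
⇔ ((¬(T ∨ R) ∨ Q) ∧ (¬Q ∨ T ∨ R) ∧ ¬S) ∨ ¬P ∨ ¬Q   (double negation)
⇔ (((¬T ∧ ¬R) ∨ Q) ∧ (¬Q ∨ T ∨ R) ∧ ¬S) ∨ ¬P ∨ ¬Q   (De Morgan)
⇔ (¬T ∧ ¬R ∧ ¬Q ∧ ¬S) ∨ (¬T ∧ ¬R ∧ T ∧ ¬S) ∨ (¬T ∧ ¬R ∧ R ∧ ¬S) ∨ (Q ∧ ¬Q ∧ ¬S) ∨ (Q ∧ T ∧ ¬S) ∨ (Q ∧ R ∧ ¬S) ∨ ¬P ∨ ¬Q   (distribute ∧ over ∨)
⇔ (Q ∧ T ∧ ¬S) ∨ (Q ∧ R ∧ ¬S) ∨ ¬P ∨ ¬Q   (simplify)

(Q ∧ T ∧ ¬S) ∨ (Q ∧ R ∧ ¬S) ∨ ¬P ∨ ¬Q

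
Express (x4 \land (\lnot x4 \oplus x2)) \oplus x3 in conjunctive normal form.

(x4 \land (\lnot x4 \oplus x2)) \oplus x3
= ((x4 \land (\lnot x4 \oplus x2)) \lor x3) \land \lnot (x4 \land (\lnot x4 \oplus x2) \land x3)
= ((x4 \land (\lnot x4 \lor x2) \land \lnot (\lnot x4 \land x2)) \lor x3) \land \lnot (x4 \land (\lnot x4 \oplus x2) \land x3)
= ((x4 \land (\lnot x4 \lor x2) \land \lnot (\lnot x4 \land x2)) \lor x3) \land \lnot (x4 \land (\lnot x4 \lor x2) \land \lnot (\lnot x4 \land x2) \land x3)
= ((x4 \land (\lnot x4 \lor x2) \land (\lnot \lnot x4 \lor \lnot x2)) \lor x3) \land \lnot (x4 \land (\lnot x4 \lor x2) \land \lnot (\lnot x4 \land x2) \land x3)
= ((x4 \land (\lnot x4 \lor x2) \land (x4 \lor \lnot x2)) \lor x3) \land \lnot (x4 \land (\lnot x4 \lor x2) \land \lnot (\lnot x4 \land x2) \land x3)
= ((x4 \land (\lnot x4 \lor x2) \land (x4 \lor \lnot x2)) \lor x3) \land (\lnot x4 \lor \lnot (\lnot x4 \lor x2) \lor \lnot \lnot (\lnot x4 \land x2) \lor \lnot x3)
= ((x4 \land (\lnot x4 \lor x2) \land (x4 \lor \lnot x2)) \lor x3) \land (\lnot x4 \lor (\lnot \lnot x4 \land \lnot x2) \lor \lnot \lnot (\lnot x4 \land x2) \lor \lnot x3)
= ((x4 \land (\lnot x4 \lor x2) \land (x4 \lor \lnot x2)) \lor x3) \land (\lnot x4 \lor (x4 \land \lnot x2) \lor \lnot \lnot (\lnot x4 \land x2) \lor \lnot x3)
= ((x4 \land (\lnot x4 \lor x2) \land (x4 \lor \lnot x2)) \lor x3) \land (\lnot x4 \lor (x4 \land \lnot x2) \lor (\lnot x4 \land x2) \lor \lnot x3)
= (x4 \lor x3) \land (\lnot x4 \lor x2 \lor x3) \land (x4 \lor \lnot x2 \lor x3) \land (\lnot x4 \lor x4 \lor \lnot x4 \lor \lnot x3) \land (\lnot x4 \lor x4 \lor x2 \lor \lnot x3) \land (\lnot x4 \lor \lnot x2 \lor \lnot x4 \lor \lnot x3) \land (\lnot x4 \lor \lnot x2 \lor x2 \lor \lnot x3)
= (x4 \lor x3) \land (\lnot x4 \lor x2 \lor x3) \land (\lnot x4 \lor \lnot x2 \lor \lnot x3)

(x4 \lor x3) \land (\lnot x4 \lor x2 \lor x3) \land (\lnot x4 \lor \lnot x2 \lor \lnot x3)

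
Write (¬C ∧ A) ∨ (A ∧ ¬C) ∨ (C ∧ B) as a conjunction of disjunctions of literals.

(¬C ∧ A) ∨ (A ∧ ¬C) ∨ (C ∧ B)
≡ (¬C ∨ A ∨ C) ∧ (¬C ∨ A ∨ B) ∧ (¬C ∨ ¬C ∨ C) ∧ (¬C ∨ ¬C ∨ B) ∧ (A ∨ A ∨ C) ∧ (A ∨ A ∨ B) ∧ (A ∨ ¬C ∨ C) ∧ (A ∨ ¬C ∨ B)   (distribute ∨ over ∧)
≡ (¬C ∨ B) ∧ (A ∨ C) ∧ (A ∨ B)   (simplify)

(¬C ∨ B) ∧ (A ∨ C) ∧ (A ∨ B)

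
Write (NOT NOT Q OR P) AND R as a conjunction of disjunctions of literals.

(NOT NOT Q OR P) AND R
⇔ (Q OR P) AND R   (double negation)

(Q OR P) AND R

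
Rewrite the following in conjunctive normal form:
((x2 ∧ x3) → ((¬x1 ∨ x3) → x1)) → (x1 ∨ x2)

((x2 ∧ x3) → ((¬x1 ∨ x3) → x1)) → (x1 ∨ x2)
≡ ¬((x2 ∧ x3) → ((¬x1 ∨ x3) → x1)) ∨ x1 ∨ x2   — eliminate →
≡ ¬(¬(x2 ∧ x3) ∨ ((¬x1 ∨ x3) → x1)) ∨ x1 ∨ x2   — eliminate →
≡ ¬(¬(x2 ∧ x3) ∨ ¬(¬x1 ∨ x3) ∨ x1) ∨ x1 ∨ x2   — eliminate →
≡ (¬¬(x2 ∧ x3) ∧ ¬¬(¬x1 ∨ x3) ∧ ¬x1) ∨ x1 ∨ x2   — De Morgan
≡ (x2 ∧ x3 ∧ ¬¬(¬x1 ∨ x3) ∧ ¬x1) ∨ x1 ∨ x2   — double negation
≡ (x2 ∧ x3 ∧ (¬x1 ∨ x3) ∧ ¬x1) ∨ x1 ∨ x2   — double negation
≡ (x2 ∨ x1 ∨ x2) ∧ (x3 ∨ x1 ∨ x2) ∧ (¬x1 ∨ x3 ∨ x1 ∨ x2) ∧ (¬x1 ∨ x1 ∨ x2)   — distribute ∨ over ∧
≡ x2 ∨ x1   — simplify

x2 ∨ x1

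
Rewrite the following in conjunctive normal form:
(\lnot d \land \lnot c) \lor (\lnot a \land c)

(\lnot d \land \lnot c) \lor (\lnot a \land c)
= (\lnot d \lor \lnot a) \land (\lnot d \lor c) \land (\lnot c \lor \lnot a) \land (\lnot c \lor c)   [distribute \lor over \land]
= (\lnot d \lor \lnot a) \land (\lnot d \lor c) \land (\lnot c \lor \lnot a)   [simplify]

(\lnot d \lor \lnot a) \land (\lnot d \lor c) \land (\lnot c \lor \lnot a)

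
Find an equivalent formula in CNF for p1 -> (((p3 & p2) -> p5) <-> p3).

(~p1 | p3) & (~p1 | ~p3 | ~p2 | p5)

p1 -> (((p3 & p2) -> p5) <-> p3)
≡ ~p1 | (((p3 & p2) -> p5) <-> p3)   [eliminate ->]
≡ ~p1 | ((((p3 & p2) -> p5) -> p3) & (p3 -> ((p3 & p2) -> p5)))   [eliminate <->]
≡ ~p1 | ((~((p3 & p2) -> p5) | p3) & (p3 -> ((p3 & p2) -> p5)))   [eliminate ->]
≡ ~p1 | ((~(~(p3 & p2) | p5) | p3) & (p3 -> ((p3 & p2) -> p5)))   [eliminate ->]
≡ ~p1 | ((~(~(p3 & p2) | p5) | p3) & (~p3 | ((p3 & p2) -> p5)))   [eliminate ->]
≡ ~p1 | ((~(~(p3 & p2) | p5) | p3) & (~p3 | ~(p3 & p2) | p5))   [eliminate ->]
≡ ~p1 | (((~~(p3 & p2) & ~p5) | p3) & (~p3 | ~(p3 & p2) | p5))   [De Morgan]
≡ ~p1 | (((p3 & p2 & ~p5) | p3) & (~p3 | ~(p3 & p2) | p5))   [double negation]
≡ ~p1 | (((p3 & p2 & ~p5) | p3) & (~p3 | ~p3 | ~p2 | p5))   [De Morgan]
≡ (~p1 | p3 | p3) & (~p1 | p2 | p3) & (~p1 | ~p5 | p3) & (~p1 | ~p3 | ~p3 | ~p2 | p5)   [distribute | over &]
≡ (~p1 | p3) & (~p1 | ~p3 | ~p2 | p5)   [simplify]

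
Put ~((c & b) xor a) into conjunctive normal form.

(~c | ~b | a) & (~a | c) & (~a | b)

~((c & b) xor a)
≡ ~(((c & b) | a) & ~(c & b & a))   [expand xor]
≡ ~((c & b) | a) | ~~(c & b & a)   [De Morgan]
≡ (~(c & b) & ~a) | ~~(c & b & a)   [De Morgan]
≡ ((~c | ~b) & ~a) | ~~(c & b & a)   [De Morgan]
≡ ((~c | ~b) & ~a) | (c & b & a)   [double negation]
≡ (~c | ~b | c) & (~c | ~b | b) & (~c | ~b | a) & (~a | c) & (~a | b) & (~a | a)   [distribute | over &]
≡ (~c | ~b | a) & (~a | c) & (~a | b)   [simplify]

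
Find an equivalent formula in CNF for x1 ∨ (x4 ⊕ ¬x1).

x1 ∨ ¬x4

x1 ∨ (x4 ⊕ ¬x1)
= x1 ∨ ((x4 ∨ ¬x1) ∧ ¬(x4 ∧ ¬x1))   — expand ⊕
= x1 ∨ ((x4 ∨ ¬x1) ∧ (¬x4 ∨ ¬¬x1))   — De Morgan
= x1 ∨ ((x4 ∨ ¬x1) ∧ (¬x4 ∨ x1))   — double negation
= (x1 ∨ x4 ∨ ¬x1) ∧ (x1 ∨ ¬x4 ∨ x1)   — distribute ∨ over ∧
= x1 ∨ ¬x4   — simplify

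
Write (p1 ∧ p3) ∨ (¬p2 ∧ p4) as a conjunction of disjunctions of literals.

(p1 ∨ ¬p2) ∧ (p1 ∨ p4) ∧ (p3 ∨ ¬p2) ∧ (p3 ∨ p4)

(p1 ∧ p3) ∨ (¬p2 ∧ p4)
≡ (p1 ∨ ¬p2) ∧ (p1 ∨ p4) ∧ (p3 ∨ ¬p2) ∧ (p3 ∨ p4)   [distribute ∨ over ∧]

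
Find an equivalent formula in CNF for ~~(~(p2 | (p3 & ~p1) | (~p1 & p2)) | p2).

~~(~(p2 | (p3 & ~p1) | (~p1 & p2)) | p2)
= ~(p2 | (p3 & ~p1) | (~p1 & p2)) | p2
= (~p2 & ~(p3 & ~p1) & ~(~p1 & p2)) | p2
= (~p2 & (~p3 | ~~p1) & ~(~p1 & p2)) | p2
= (~p2 & (~p3 | p1) & ~(~p1 & p2)) | p2
= (~p2 & (~p3 | p1) & (~~p1 | ~p2)) | p2
= (~p2 & (~p3 | p1) & (p1 | ~p2)) | p2
= (~p2 | p2) & (~p3 | p1 | p2) & (p1 | ~p2 | p2)
= ~p3 | p1 | p2

~p3 | p1 | p2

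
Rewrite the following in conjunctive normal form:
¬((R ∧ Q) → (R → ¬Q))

R ∧ Q

¬((R ∧ Q) → (R → ¬Q))
≡ ¬(¬(R ∧ Q) ∨ (R → ¬Q))   (eliminate →)
≡ ¬(¬(R ∧ Q) ∨ ¬R ∨ ¬Q)   (eliminate →)
≡ ¬¬(R ∧ Q) ∧ ¬¬R ∧ ¬¬Q   (De Morgan)
≡ R ∧ Q ∧ ¬¬R ∧ ¬¬Q   (double negation)
≡ R ∧ Q ∧ R ∧ ¬¬Q   (double negation)
≡ R ∧ Q ∧ R ∧ Q   (double negation)
≡ R ∧ Q   (simplify)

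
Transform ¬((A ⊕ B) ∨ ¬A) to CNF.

(¬A ∨ B) ∧ A

¬((A ⊕ B) ∨ ¬A)
= ¬(((A ∨ B) ∧ ¬(A ∧ B)) ∨ ¬A)   (expand ⊕)
= ¬((A ∨ B) ∧ ¬(A ∧ B)) ∧ ¬¬A   (De Morgan)
= (¬(A ∨ B) ∨ ¬¬(A ∧ B)) ∧ ¬¬A   (De Morgan)
= ((¬A ∧ ¬B) ∨ ¬¬(A ∧ B)) ∧ ¬¬A   (De Morgan)
= ((¬A ∧ ¬B) ∨ (A ∧ B)) ∧ ¬¬A   (double negation)
= ((¬A ∧ ¬B) ∨ (A ∧ B)) ∧ A   (double negation)
= (¬A ∨ A) ∧ (¬A ∨ B) ∧ (¬B ∨ A) ∧ (¬B ∨ B) ∧ A   (distribute ∨ over ∧)
= (¬A ∨ B) ∧ A   (simplify)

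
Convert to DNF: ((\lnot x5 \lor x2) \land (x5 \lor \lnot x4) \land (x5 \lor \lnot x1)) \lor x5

((\lnot x5 \lor x2) \land (x5 \lor \lnot x4) \land (x5 \lor \lnot x1)) \lor x5
≡ (\lnot x5 \land x5 \land x5) \lor (\lnot x5 \land x5 \land \lnot x1) \lor (\lnot x5 \land \lnot x4 \land x5) \lor (\lnot x5 \land \lnot x4 \land \lnot x1) \lor (x2 \land x5 \land x5) \lor (x2 \land x5 \land \lnot x1) \lor (x2 \land \lnot x4 \land x5) \lor (x2 \land \lnot x4 \land \lnot x1) \lor x5
≡ (\lnot x5 \land \lnot x4 \land \lnot x1) \lor (x2 \land \lnot x4 \land \lnot x1) \lor x5

(\lnot x5 \land \lnot x4 \land \lnot x1) \lor (x2 \land \lnot x4 \land \lnot x1) \lor x5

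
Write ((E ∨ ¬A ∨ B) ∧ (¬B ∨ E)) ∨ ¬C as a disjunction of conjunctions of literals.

((E ∨ ¬A ∨ B) ∧ (¬B ∨ E)) ∨ ¬C
= (E ∧ ¬B) ∨ (E ∧ E) ∨ (¬A ∧ ¬B) ∨ (¬A ∧ E) ∨ (B ∧ ¬B) ∨ (B ∧ E) ∨ ¬C   [distribute ∧ over ∨]
= E ∨ (¬A ∧ ¬B) ∨ ¬C   [simplify]

E ∨ (¬A ∧ ¬B) ∨ ¬C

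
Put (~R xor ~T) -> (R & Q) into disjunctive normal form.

(~R xor ~T) -> (R & Q)
≡ ~(~R xor ~T) | (R & Q)   [eliminate ->]
≡ ~((~R & ~~T) | (~~R & ~T)) | (R & Q)   [expand xor]
≡ (~(~R & ~~T) & ~(~~R & ~T)) | (R & Q)   [De Morgan]
≡ ((~~R | ~~~T) & ~(~~R & ~T)) | (R & Q)   [De Morgan]
≡ ((R | ~~~T) & ~(~~R & ~T)) | (R & Q)   [double negation]
≡ ((R | ~T) & ~(~~R & ~T)) | (R & Q)   [double negation]
≡ ((R | ~T) & (~~~R | ~~T)) | (R & Q)   [De Morgan]
≡ ((R | ~T) & (~R | ~~T)) | (R & Q)   [double negation]
≡ ((R | ~T) & (~R | T)) | (R & Q)   [double negation]
≡ (R & ~R) | (R & T) | (~T & ~R) | (~T & T) | (R & Q)   [distribute & over |]
≡ (R & T) | (~T & ~R) | (R & Q)   [simplify]

(R & T) | (~T & ~R) | (R & Q)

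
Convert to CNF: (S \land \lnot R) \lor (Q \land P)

(S \land \lnot R) \lor (Q \land P)
≡ (S \lor Q) \land (S \lor P) \land (\lnot R \lor Q) \land (\lnot R \lor P)   (distribute \lor over \land)

(S \lor Q) \land (S \lor P) \land (\lnot R \lor Q) \land (\lnot R \lor P)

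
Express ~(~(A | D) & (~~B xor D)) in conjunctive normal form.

A | D | ~B

~(~(A | D) & (~~B xor D))
≡ ~(~(A | D) & (~~B | D) & ~(~~B & D))   [expand xor]
≡ ~~(A | D) | ~(~~B | D) | ~~(~~B & D)   [De Morgan]
≡ A | D | ~(~~B | D) | ~~(~~B & D)   [double negation]
≡ A | D | (~~~B & ~D) | ~~(~~B & D)   [De Morgan]
≡ A | D | (~B & ~D) | ~~(~~B & D)   [double negation]
≡ A | D | (~B & ~D) | (~~B & D)   [double negation]
≡ A | D | (~B & ~D) | (B & D)   [double negation]
≡ (A | D | ~B | B) & (A | D | ~B | D) & (A | D | ~D | B) & (A | D | ~D | D)   [distribute | over &]
≡ A | D | ~B   [simplify]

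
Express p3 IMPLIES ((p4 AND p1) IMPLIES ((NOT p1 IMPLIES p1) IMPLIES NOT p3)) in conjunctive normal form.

NOT p3 OR NOT p4 OR NOT p1

p3 IMPLIES ((p4 AND p1) IMPLIES ((NOT p1 IMPLIES p1) IMPLIES NOT p3))
= NOT p3 OR ((p4 AND p1) IMPLIES ((NOT p1 IMPLIES p1) IMPLIES NOT p3))   (eliminate IMPLIES)
= NOT p3 OR NOT (p4 AND p1) OR ((NOT p1 IMPLIES p1) IMPLIES NOT p3)   (eliminate IMPLIES)
= NOT p3 OR NOT (p4 AND p1) OR NOT (NOT p1 IMPLIES p1) OR NOT p3   (eliminate IMPLIES)
= NOT p3 OR NOT (p4 AND p1) OR NOT (NOT NOT p1 OR p1) OR NOT p3   (eliminate IMPLIES)
= NOT p3 OR NOT p4 OR NOT p1 OR NOT (NOT NOT p1 OR p1) OR NOT p3   (De Morgan)
= NOT p3 OR NOT p4 OR NOT p1 OR (NOT NOT NOT p1 AND NOT p1) OR NOT p3   (De Morgan)
= NOT p3 OR NOT p4 OR NOT p1 OR (NOT p1 AND NOT p1) OR NOT p3   (double negation)
= (NOT p3 OR NOT p4 OR NOT p1 OR NOT p1 OR NOT p3) AND (NOT p3 OR NOT p4 OR NOT p1 OR NOT p1 OR NOT p3)   (distribute OR over AND)
= NOT p3 OR NOT p4 OR NOT p1   (simplify)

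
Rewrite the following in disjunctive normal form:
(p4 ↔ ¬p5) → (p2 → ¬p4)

(p4 ∧ p5) ∨ ¬p2 ∨ ¬p4

(p4 ↔ ¬p5) → (p2 → ¬p4)
≡ ¬(p4 ↔ ¬p5) ∨ (p2 → ¬p4)   [eliminate →]
≡ ¬((p4 → ¬p5) ∧ (¬p5 → p4)) ∨ (p2 → ¬p4)   [eliminate ↔]
≡ ¬((¬p4 ∨ ¬p5) ∧ (¬p5 → p4)) ∨ (p2 → ¬p4)   [eliminate →]
≡ ¬((¬p4 ∨ ¬p5) ∧ (¬¬p5 ∨ p4)) ∨ (p2 → ¬p4)   [eliminate →]
≡ ¬((¬p4 ∨ ¬p5) ∧ (¬¬p5 ∨ p4)) ∨ ¬p2 ∨ ¬p4   [eliminate →]
≡ ¬(¬p4 ∨ ¬p5) ∨ ¬(¬¬p5 ∨ p4) ∨ ¬p2 ∨ ¬p4   [De Morgan]
≡ (¬¬p4 ∧ ¬¬p5) ∨ ¬(¬¬p5 ∨ p4) ∨ ¬p2 ∨ ¬p4   [De Morgan]
≡ (p4 ∧ ¬¬p5) ∨ ¬(¬¬p5 ∨ p4) ∨ ¬p2 ∨ ¬p4   [double negation]
≡ (p4 ∧ p5) ∨ ¬(¬¬p5 ∨ p4) ∨ ¬p2 ∨ ¬p4   [double negation]
≡ (p4 ∧ p5) ∨ (¬¬¬p5 ∧ ¬p4) ∨ ¬p2 ∨ ¬p4   [De Morgan]
≡ (p4 ∧ p5) ∨ (¬p5 ∧ ¬p4) ∨ ¬p2 ∨ ¬p4   [double negation]
≡ (p4 ∧ p5) ∨ ¬p2 ∨ ¬p4   [simplify]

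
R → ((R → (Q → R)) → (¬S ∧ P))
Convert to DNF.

¬R ∨ (¬S ∧ P)

R → ((R → (Q → R)) → (¬S ∧ P))
≡ ¬R ∨ ((R → (Q → R)) → (¬S ∧ P))   (eliminate →)
≡ ¬R ∨ ¬(R → (Q → R)) ∨ (¬S ∧ P)   (eliminate →)
≡ ¬R ∨ ¬(¬R ∨ (Q → R)) ∨ (¬S ∧ P)   (eliminate →)
≡ ¬R ∨ ¬(¬R ∨ ¬Q ∨ R) ∨ (¬S ∧ P)   (eliminate →)
≡ ¬R ∨ (¬¬R ∧ ¬¬Q ∧ ¬R) ∨ (¬S ∧ P)   (De Morgan)
≡ ¬R ∨ (R ∧ ¬¬Q ∧ ¬R) ∨ (¬S ∧ P)   (double negation)
≡ ¬R ∨ (R ∧ Q ∧ ¬R) ∨ (¬S ∧ P)   (double negation)
≡ ¬R ∨ (¬S ∧ P)   (simplify)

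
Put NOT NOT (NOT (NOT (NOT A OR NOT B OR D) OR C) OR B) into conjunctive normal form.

NOT NOT (NOT (NOT (NOT A OR NOT B OR D) OR C) OR B)
⇔ NOT (NOT (NOT A OR NOT B OR D) OR C) OR B   [double negation]
⇔ (NOT NOT (NOT A OR NOT B OR D) AND NOT C) OR B   [De Morgan]
⇔ ((NOT A OR NOT B OR D) AND NOT C) OR B   [double negation]
⇔ (NOT A OR NOT B OR D OR B) AND (NOT C OR B)   [distribute OR over AND]
⇔ NOT C OR B   [simplify]

NOT C OR B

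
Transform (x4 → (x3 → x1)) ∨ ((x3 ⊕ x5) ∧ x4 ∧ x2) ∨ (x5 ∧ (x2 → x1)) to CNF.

(x4 → (x3 → x1)) ∨ ((x3 ⊕ x5) ∧ x4 ∧ x2) ∨ (x5 ∧ (x2 → x1))
= ¬x4 ∨ (x3 → x1) ∨ ((x3 ⊕ x5) ∧ x4 ∧ x2) ∨ (x5 ∧ (x2 → x1))
= ¬x4 ∨ ¬x3 ∨ x1 ∨ ((x3 ⊕ x5) ∧ x4 ∧ x2) ∨ (x5 ∧ (x2 → x1))
= ¬x4 ∨ ¬x3 ∨ x1 ∨ ((x3 ∨ x5) ∧ ¬(x3 ∧ x5) ∧ x4 ∧ x2) ∨ (x5 ∧ (x2 → x1))
= ¬x4 ∨ ¬x3 ∨ x1 ∨ ((x3 ∨ x5) ∧ ¬(x3 ∧ x5) ∧ x4 ∧ x2) ∨ (x5 ∧ (¬x2 ∨ x1))
= ¬x4 ∨ ¬x3 ∨ x1 ∨ ((x3 ∨ x5) ∧ (¬x3 ∨ ¬x5) ∧ x4 ∧ x2) ∨ (x5 ∧ (¬x2 ∨ x1))
= (¬x4 ∨ ¬x3 ∨ x1 ∨ x3 ∨ x5 ∨ x5) ∧ (¬x4 ∨ ¬x3 ∨ x1 ∨ x3 ∨ x5 ∨ ¬x2 ∨ x1) ∧ (¬x4 ∨ ¬x3 ∨ x1 ∨ ¬x3 ∨ ¬x5 ∨ x5) ∧ (¬x4 ∨ ¬x3 ∨ x1 ∨ ¬x3 ∨ ¬x5 ∨ ¬x2 ∨ x1) ∧ (¬x4 ∨ ¬x3 ∨ x1 ∨ x4 ∨ x5) ∧ (¬x4 ∨ ¬x3 ∨ x1 ∨ x4 ∨ ¬x2 ∨ x1) ∧ (¬x4 ∨ ¬x3 ∨ x1 ∨ x2 ∨ x5) ∧ (¬x4 ∨ ¬x3 ∨ x1 ∨ x2 ∨ ¬x2 ∨ x1)
= (¬x4 ∨ ¬x3 ∨ x1 ∨ ¬x5 ∨ ¬x2) ∧ (¬x4 ∨ ¬x3 ∨ x1 ∨ x2 ∨ x5)

(¬x4 ∨ ¬x3 ∨ x1 ∨ ¬x5 ∨ ¬x2) ∧ (¬x4 ∨ ¬x3 ∨ x1 ∨ x2 ∨ x5)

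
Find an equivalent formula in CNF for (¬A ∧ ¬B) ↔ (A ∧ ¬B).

(A ∨ B) ∧ (¬A ∨ B)

(¬A ∧ ¬B) ↔ (A ∧ ¬B)
≡ ((¬A ∧ ¬B) → (A ∧ ¬B)) ∧ ((A ∧ ¬B) → (¬A ∧ ¬B))
≡ (¬(¬A ∧ ¬B) ∨ (A ∧ ¬B)) ∧ ((A ∧ ¬B) → (¬A ∧ ¬B))
≡ (¬(¬A ∧ ¬B) ∨ (A ∧ ¬B)) ∧ (¬(A ∧ ¬B) ∨ (¬A ∧ ¬B))
≡ (¬¬A ∨ ¬¬B ∨ (A ∧ ¬B)) ∧ (¬(A ∧ ¬B) ∨ (¬A ∧ ¬B))
≡ (A ∨ ¬¬B ∨ (A ∧ ¬B)) ∧ (¬(A ∧ ¬B) ∨ (¬A ∧ ¬B))
≡ (A ∨ B ∨ (A ∧ ¬B)) ∧ (¬(A ∧ ¬B) ∨ (¬A ∧ ¬B))
≡ (A ∨ B ∨ (A ∧ ¬B)) ∧ (¬A ∨ ¬¬B ∨ (¬A ∧ ¬B))
≡ (A ∨ B ∨ (A ∧ ¬B)) ∧ (¬A ∨ B ∨ (¬A ∧ ¬B))
≡ (A ∨ B ∨ A) ∧ (A ∨ B ∨ ¬B) ∧ (¬A ∨ B ∨ ¬A) ∧ (¬A ∨ B ∨ ¬B)
≡ (A ∨ B) ∧ (¬A ∨ B)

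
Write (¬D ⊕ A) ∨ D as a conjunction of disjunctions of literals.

(¬D ⊕ A) ∨ D
⇔ (¬D ∨ A) ∧ ¬(¬D ∧ A) ∨ D   (expand ⊕)
⇔ (¬D ∨ A) ∧ (¬¬D ∨ ¬A) ∨ D   (De Morgan)
⇔ (¬D ∨ A) ∧ (D ∨ ¬A) ∨ D   (double negation)
⇔ (¬D ∨ A ∨ D) ∧ (D ∨ ¬A ∨ D)   (distribute ∨ over ∧)
⇔ D ∨ ¬A   (simplify)

D ∨ ¬A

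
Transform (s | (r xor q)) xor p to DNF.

(s & ~p) | (r & ~q & ~p) | (~r & q & ~p) | (~s & ~r & ~q & p) | (~s & q & r & p)

(s | (r xor q)) xor p
⇔ ((s | (r xor q)) & ~p) | (~(s | (r xor q)) & p)   [expand xor]
⇔ ((s | (r & ~q) | (~r & q)) & ~p) | (~(s | (r xor q)) & p)   [expand xor]
⇔ ((s | (r & ~q) | (~r & q)) & ~p) | (~(s | (r & ~q) | (~r & q)) & p)   [expand xor]
⇔ ((s | (r & ~q) | (~r & q)) & ~p) | (~s & ~(r & ~q) & ~(~r & q) & p)   [De Morgan]
⇔ ((s | (r & ~q) | (~r & q)) & ~p) | (~s & (~r | ~~q) & ~(~r & q) & p)   [De Morgan]
⇔ ((s | (r & ~q) | (~r & q)) & ~p) | (~s & (~r | q) & ~(~r & q) & p)   [double negation]
⇔ ((s | (r & ~q) | (~r & q)) & ~p) | (~s & (~r | q) & (~~r | ~q) & p)   [De Morgan]
⇔ ((s | (r & ~q) | (~r & q)) & ~p) | (~s & (~r | q) & (r | ~q) & p)   [double negation]
⇔ (s & ~p) | (r & ~q & ~p) | (~r & q & ~p) | (~s & ~r & r & p) | (~s & ~r & ~q & p) | (~s & q & r & p) | (~s & q & ~q & p)   [distribute & over |]
⇔ (s & ~p) | (r & ~q & ~p) | (~r & q & ~p) | (~s & ~r & ~q & p) | (~s & q & r & p)   [simplify]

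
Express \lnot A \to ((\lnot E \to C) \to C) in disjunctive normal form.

\lnot A \to ((\lnot E \to C) \to C)
≡ \lnot \lnot A \lor ((\lnot E \to C) \to C)   [eliminate \to]
≡ \lnot \lnot A \lor \lnot (\lnot E \to C) \lor C   [eliminate \to]
≡ \lnot \lnot A \lor \lnot (\lnot \lnot E \lor C) \lor C   [eliminate \to]
≡ A \lor \lnot (\lnot \lnot E \lor C) \lor C   [double negation]
≡ A \lor \lnot \lnot \lnot E \land \lnot C \lor C   [De Morgan]
≡ A \lor \lnot E \land \lnot C \lor C   [double negation]

A \lor \lnot E \land \lnot C \lor C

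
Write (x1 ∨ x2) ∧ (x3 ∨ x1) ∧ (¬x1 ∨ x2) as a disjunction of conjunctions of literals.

(x1 ∨ x2) ∧ (x3 ∨ x1) ∧ (¬x1 ∨ x2)
= x1 ∧ x3 ∧ ¬x1 ∨ x1 ∧ x3 ∧ x2 ∨ x1 ∧ x1 ∧ ¬x1 ∨ x1 ∧ x1 ∧ x2 ∨ x2 ∧ x3 ∧ ¬x1 ∨ x2 ∧ x3 ∧ x2 ∨ x2 ∧ x1 ∧ ¬x1 ∨ x2 ∧ x1 ∧ x2   (distribute ∧ over ∨)
= x1 ∧ x2 ∨ x2 ∧ x3   (simplify)

x1 ∧ x2 ∨ x2 ∧ x3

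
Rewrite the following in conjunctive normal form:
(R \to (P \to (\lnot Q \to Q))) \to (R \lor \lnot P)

R \lor \lnot P

(R \to (P \to (\lnot Q \to Q))) \to (R \lor \lnot P)
= \lnot (R \to (P \to (\lnot Q \to Q))) \lor R \lor \lnot P   [eliminate \to]
= \lnot (\lnot R \lor (P \to (\lnot Q \to Q))) \lor R \lor \lnot P   [eliminate \to]
= \lnot (\lnot R \lor \lnot P \lor (\lnot Q \to Q)) \lor R \lor \lnot P   [eliminate \to]
= \lnot (\lnot R \lor \lnot P \lor \lnot \lnot Q \lor Q) \lor R \lor \lnot P   [eliminate \to]
= (\lnot \lnot R \land \lnot \lnot P \land \lnot \lnot \lnot Q \land \lnot Q) \lor R \lor \lnot P   [De Morgan]
= (R \land \lnot \lnot P \land \lnot \lnot \lnot Q \land \lnot Q) \lor R \lor \lnot P   [double negation]
= (R \land P \land \lnot \lnot \lnot Q \land \lnot Q) \lor R \lor \lnot P   [double negation]
= (R \land P \land \lnot Q \land \lnot Q) \lor R \lor \lnot P   [double negation]
= (R \lor R \lor \lnot P) \land (P \lor R \lor \lnot P) \land (\lnot Q \lor R \lor \lnot P) \land (\lnot Q \lor R \lor \lnot P)   [distribute \lor over \land]
= R \lor \lnot P   [simplify]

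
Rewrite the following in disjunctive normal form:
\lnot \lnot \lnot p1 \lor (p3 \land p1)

\lnot p1 \lor (p3 \land p1)

\lnot \lnot \lnot p1 \lor (p3 \land p1)
≡ \lnot p1 \lor (p3 \land p1)   — double negation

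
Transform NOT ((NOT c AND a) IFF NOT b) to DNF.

NOT ((NOT c AND a) IFF NOT b)
= NOT (((NOT c AND a) IMPLIES NOT b) AND (NOT b IMPLIES (NOT c AND a)))   (eliminate IFF)
= NOT ((NOT (NOT c AND a) OR NOT b) AND (NOT b IMPLIES (NOT c AND a)))   (eliminate IMPLIES)
= NOT ((NOT (NOT c AND a) OR NOT b) AND (NOT NOT b OR (NOT c AND a)))   (eliminate IMPLIES)
= NOT (NOT (NOT c AND a) OR NOT b) OR NOT (NOT NOT b OR (NOT c AND a))   (De Morgan)
= (NOT NOT (NOT c AND a) AND NOT NOT b) OR NOT (NOT NOT b OR (NOT c AND a))   (De Morgan)
= (NOT c AND a AND NOT NOT b) OR NOT (NOT NOT b OR (NOT c AND a))   (double negation)
= (NOT c AND a AND b) OR NOT (NOT NOT b OR (NOT c AND a))   (double negation)
= (NOT c AND a AND b) OR (NOT NOT NOT b AND NOT (NOT c AND a))   (De Morgan)
= (NOT c AND a AND b) OR (NOT b AND NOT (NOT c AND a))   (double negation)
= (NOT c AND a AND b) OR (NOT b AND (NOT NOT c OR NOT a))   (De Morgan)
= (NOT c AND a AND b) OR (NOT b AND (c OR NOT a))   (double negation)
= (NOT c AND a AND b) OR (NOT b AND c) OR (NOT b AND NOT a)   (distribute AND over OR)

(NOT c AND a AND b) OR (NOT b AND c) OR (NOT b AND NOT a)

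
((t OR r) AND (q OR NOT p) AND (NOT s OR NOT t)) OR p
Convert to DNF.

((t OR r) AND (q OR NOT p) AND (NOT s OR NOT t)) OR p
≡ (t AND q AND NOT s) OR (t AND q AND NOT t) OR (t AND NOT p AND NOT s) OR (t AND NOT p AND NOT t) OR (r AND q AND NOT s) OR (r AND q AND NOT t) OR (r AND NOT p AND NOT s) OR (r AND NOT p AND NOT t) OR p   (distribute AND over OR)
≡ (t AND q AND NOT s) OR (t AND NOT p AND NOT s) OR (r AND q AND NOT s) OR (r AND q AND NOT t) OR (r AND NOT p AND NOT s) OR (r AND NOT p AND NOT t) OR p   (simplify)

(t AND q AND NOT s) OR (t AND NOT p AND NOT s) OR (r AND q AND NOT s) OR (r AND q AND NOT t) OR (r AND NOT p AND NOT s) OR (r AND NOT p AND NOT t) OR p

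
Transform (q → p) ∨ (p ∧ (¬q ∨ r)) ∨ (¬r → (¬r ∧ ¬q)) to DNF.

(q → p) ∨ (p ∧ (¬q ∨ r)) ∨ (¬r → (¬r ∧ ¬q))
⇔ ¬q ∨ p ∨ (p ∧ (¬q ∨ r)) ∨ (¬r → (¬r ∧ ¬q))   (eliminate →)
⇔ ¬q ∨ p ∨ (p ∧ (¬q ∨ r)) ∨ ¬¬r ∨ (¬r ∧ ¬q)   (eliminate →)
⇔ ¬q ∨ p ∨ (p ∧ (¬q ∨ r)) ∨ r ∨ (¬r ∧ ¬q)   (double negation)
⇔ ¬q ∨ p ∨ (p ∧ ¬q) ∨ (p ∧ r) ∨ r ∨ (¬r ∧ ¬q)   (distribute ∧ over ∨)
⇔ ¬q ∨ p ∨ r   (simplify)

¬q ∨ p ∨ r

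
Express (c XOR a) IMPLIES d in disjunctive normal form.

(c XOR a) IMPLIES d
= NOT (c XOR a) OR d   — eliminate IMPLIES
= NOT ((c AND NOT a) OR (NOT c AND a)) OR d   — expand XOR
= (NOT (c AND NOT a) AND NOT (NOT c AND a)) OR d   — De Morgan
= ((NOT c OR NOT NOT a) AND NOT (NOT c AND a)) OR d   — De Morgan
= ((NOT c OR a) AND NOT (NOT c AND a)) OR d   — double negation
= ((NOT c OR a) AND (NOT NOT c OR NOT a)) OR d   — De Morgan
= ((NOT c OR a) AND (c OR NOT a)) OR d   — double negation
= (NOT c AND c) OR (NOT c AND NOT a) OR (a AND c) OR (a AND NOT a) OR d   — distribute AND over OR
= (NOT c AND NOT a) OR (a AND c) OR d   — simplify

(NOT c AND NOT a) OR (a AND c) OR d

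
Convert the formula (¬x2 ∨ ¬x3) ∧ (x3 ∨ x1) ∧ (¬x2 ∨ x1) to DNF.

(¬x2 ∨ ¬x3) ∧ (x3 ∨ x1) ∧ (¬x2 ∨ x1)
≡ (¬x2 ∧ x3 ∧ ¬x2) ∨ (¬x2 ∧ x3 ∧ x1) ∨ (¬x2 ∧ x1 ∧ ¬x2) ∨ (¬x2 ∧ x1 ∧ x1) ∨ (¬x3 ∧ x3 ∧ ¬x2) ∨ (¬x3 ∧ x3 ∧ x1) ∨ (¬x3 ∧ x1 ∧ ¬x2) ∨ (¬x3 ∧ x1 ∧ x1)   — distribute ∧ over ∨
≡ (¬x2 ∧ x3) ∨ (¬x2 ∧ x1) ∨ (¬x3 ∧ x1)   — simplify

(¬x2 ∧ x3) ∨ (¬x2 ∧ x1) ∨ (¬x3 ∧ x1)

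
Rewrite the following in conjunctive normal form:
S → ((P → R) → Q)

S → ((P → R) → Q)
= ¬S ∨ ((P → R) → Q)   (eliminate →)
= ¬S ∨ ¬(P → R) ∨ Q   (eliminate →)
= ¬S ∨ ¬(¬P ∨ R) ∨ Q   (eliminate →)
= ¬S ∨ (¬¬P ∧ ¬R) ∨ Q   (De Morgan)
= ¬S ∨ (P ∧ ¬R) ∨ Q   (double negation)
= (¬S ∨ P ∨ Q) ∧ (¬S ∨ ¬R ∨ Q)   (distribute ∨ over ∧)

(¬S ∨ P ∨ Q) ∧ (¬S ∨ ¬R ∨ Q)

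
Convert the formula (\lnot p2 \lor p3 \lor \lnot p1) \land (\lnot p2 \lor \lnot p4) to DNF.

(\lnot p2 \lor p3 \lor \lnot p1) \land (\lnot p2 \lor \lnot p4)
≡ (\lnot p2 \land \lnot p2) \lor (\lnot p2 \land \lnot p4) \lor (p3 \land \lnot p2) \lor (p3 \land \lnot p4) \lor (\lnot p1 \land \lnot p2) \lor (\lnot p1 \land \lnot p4)   [distribute \land over \lor]
≡ \lnot p2 \lor (p3 \land \lnot p4) \lor (\lnot p1 \land \lnot p4)   [simplify]

\lnot p2 \lor (p3 \land \lnot p4) \lor (\lnot p1 \land \lnot p4)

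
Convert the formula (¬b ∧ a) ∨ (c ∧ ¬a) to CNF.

(¬b ∧ a) ∨ (c ∧ ¬a)
= (¬b ∨ c) ∧ (¬b ∨ ¬a) ∧ (a ∨ c) ∧ (a ∨ ¬a)   [distribute ∨ over ∧]
= (¬b ∨ c) ∧ (¬b ∨ ¬a) ∧ (a ∨ c)   [simplify]

(¬b ∨ c) ∧ (¬b ∨ ¬a) ∧ (a ∨ c)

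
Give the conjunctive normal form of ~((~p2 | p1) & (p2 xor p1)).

p2 | ~p1

~((~p2 | p1) & (p2 xor p1))
⇔ ~((~p2 | p1) & (p2 | p1) & ~(p2 & p1))   [expand xor]
⇔ ~(~p2 | p1) | ~(p2 | p1) | ~~(p2 & p1)   [De Morgan]
⇔ (~~p2 & ~p1) | ~(p2 | p1) | ~~(p2 & p1)   [De Morgan]
⇔ (p2 & ~p1) | ~(p2 | p1) | ~~(p2 & p1)   [double negation]
⇔ (p2 & ~p1) | (~p2 & ~p1) | ~~(p2 & p1)   [De Morgan]
⇔ (p2 & ~p1) | (~p2 & ~p1) | (p2 & p1)   [double negation]
⇔ (p2 | ~p2 | p2) & (p2 | ~p2 | p1) & (p2 | ~p1 | p2) & (p2 | ~p1 | p1) & (~p1 | ~p2 | p2) & (~p1 | ~p2 | p1) & (~p1 | ~p1 | p2) & (~p1 | ~p1 | p1)   [distribute | over &]
⇔ p2 | ~p1   [simplify]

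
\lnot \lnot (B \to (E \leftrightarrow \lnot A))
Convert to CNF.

\lnot \lnot (B \to (E \leftrightarrow \lnot A))
≡ \lnot \lnot (\lnot B \lor (E \leftrightarrow \lnot A))   [eliminate \to]
≡ \lnot \lnot (\lnot B \lor (E \to \lnot A) \land (\lnot A \to E))   [eliminate \leftrightarrow]
≡ \lnot \lnot (\lnot B \lor (\lnot E \lor \lnot A) \land (\lnot A \to E))   [eliminate \to]
≡ \lnot \lnot (\lnot B \lor (\lnot E \lor \lnot A) \land (\lnot \lnot A \lor E))   [eliminate \to]
≡ \lnot B \lor (\lnot E \lor \lnot A) \land (\lnot \lnot A \lor E)   [double negation]
≡ \lnot B \lor (\lnot E \lor \lnot A) \land (A \lor E)   [double negation]
≡ (\lnot B \lor \lnot E \lor \lnot A) \land (\lnot B \lor A \lor E)   [distribute \lor over \land]

(\lnot B \lor \lnot E \lor \lnot A) \land (\lnot B \lor A \lor E)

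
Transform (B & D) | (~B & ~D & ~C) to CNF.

(B | ~D) & (B | ~C) & (D | ~B) & (D | ~C)

(B & D) | (~B & ~D & ~C)
= (B | ~B) & (B | ~D) & (B | ~C) & (D | ~B) & (D | ~D) & (D | ~C)
= (B | ~D) & (B | ~C) & (D | ~B) & (D | ~C)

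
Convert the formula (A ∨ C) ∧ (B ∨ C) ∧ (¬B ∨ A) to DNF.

(A ∨ C) ∧ (B ∨ C) ∧ (¬B ∨ A)
= (A ∧ B ∧ ¬B) ∨ (A ∧ B ∧ A) ∨ (A ∧ C ∧ ¬B) ∨ (A ∧ C ∧ A) ∨ (C ∧ B ∧ ¬B) ∨ (C ∧ B ∧ A) ∨ (C ∧ C ∧ ¬B) ∨ (C ∧ C ∧ A)   — distribute ∧ over ∨
= (A ∧ B) ∨ (A ∧ C) ∨ (C ∧ ¬B)   — simplify

(A ∧ B) ∨ (A ∧ C) ∨ (C ∧ ¬B)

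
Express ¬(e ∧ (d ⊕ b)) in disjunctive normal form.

¬e ∨ (¬d ∧ ¬b) ∨ (b ∧ d)

¬(e ∧ (d ⊕ b))
⇔ ¬(e ∧ ((d ∧ ¬b) ∨ (¬d ∧ b)))   [expand ⊕]
⇔ ¬e ∨ ¬((d ∧ ¬b) ∨ (¬d ∧ b))   [De Morgan]
⇔ ¬e ∨ (¬(d ∧ ¬b) ∧ ¬(¬d ∧ b))   [De Morgan]
⇔ ¬e ∨ ((¬d ∨ ¬¬b) ∧ ¬(¬d ∧ b))   [De Morgan]
⇔ ¬e ∨ ((¬d ∨ b) ∧ ¬(¬d ∧ b))   [double negation]
⇔ ¬e ∨ ((¬d ∨ b) ∧ (¬¬d ∨ ¬b))   [De Morgan]
⇔ ¬e ∨ ((¬d ∨ b) ∧ (d ∨ ¬b))   [double negation]
⇔ ¬e ∨ (¬d ∧ d) ∨ (¬d ∧ ¬b) ∨ (b ∧ d) ∨ (b ∧ ¬b)   [distribute ∧ over ∨]
⇔ ¬e ∨ (¬d ∧ ¬b) ∨ (b ∧ d)   [simplify]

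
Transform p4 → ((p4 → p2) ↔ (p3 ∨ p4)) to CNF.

p4 → ((p4 → p2) ↔ (p3 ∨ p4))
= ¬p4 ∨ ((p4 → p2) ↔ (p3 ∨ p4))   [eliminate →]
= ¬p4 ∨ (((p4 → p2) → (p3 ∨ p4)) ∧ ((p3 ∨ p4) → (p4 → p2)))   [eliminate ↔]
= ¬p4 ∨ ((¬(p4 → p2) ∨ p3 ∨ p4) ∧ ((p3 ∨ p4) → (p4 → p2)))   [eliminate →]
= ¬p4 ∨ ((¬(¬p4 ∨ p2) ∨ p3 ∨ p4) ∧ ((p3 ∨ p4) → (p4 → p2)))   [eliminate →]
= ¬p4 ∨ ((¬(¬p4 ∨ p2) ∨ p3 ∨ p4) ∧ (¬(p3 ∨ p4) ∨ (p4 → p2)))   [eliminate →]
= ¬p4 ∨ ((¬(¬p4 ∨ p2) ∨ p3 ∨ p4) ∧ (¬(p3 ∨ p4) ∨ ¬p4 ∨ p2))   [eliminate →]
= ¬p4 ∨ (((¬¬p4 ∧ ¬p2) ∨ p3 ∨ p4) ∧ (¬(p3 ∨ p4) ∨ ¬p4 ∨ p2))   [De Morgan]
= ¬p4 ∨ (((p4 ∧ ¬p2) ∨ p3 ∨ p4) ∧ (¬(p3 ∨ p4) ∨ ¬p4 ∨ p2))   [double negation]
= ¬p4 ∨ (((p4 ∧ ¬p2) ∨ p3 ∨ p4) ∧ ((¬p3 ∧ ¬p4) ∨ ¬p4 ∨ p2))   [De Morgan]
= (¬p4 ∨ p4 ∨ p3 ∨ p4) ∧ (¬p4 ∨ ¬p2 ∨ p3 ∨ p4) ∧ (¬p4 ∨ ¬p3 ∨ ¬p4 ∨ p2) ∧ (¬p4 ∨ ¬p4 ∨ ¬p4 ∨ p2)   [distribute ∨ over ∧]
= ¬p4 ∨ p2   [simplify]

¬p4 ∨ p2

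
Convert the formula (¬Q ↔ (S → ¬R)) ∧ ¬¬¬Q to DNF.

(¬S ∧ ¬Q) ∨ (¬R ∧ ¬Q)

(¬Q ↔ (S → ¬R)) ∧ ¬¬¬Q
= (¬Q → (S → ¬R)) ∧ ((S → ¬R) → ¬Q) ∧ ¬¬¬Q   — eliminate ↔
= (¬¬Q ∨ (S → ¬R)) ∧ ((S → ¬R) → ¬Q) ∧ ¬¬¬Q   — eliminate →
= (¬¬Q ∨ ¬S ∨ ¬R) ∧ ((S → ¬R) → ¬Q) ∧ ¬¬¬Q   — eliminate →
= (¬¬Q ∨ ¬S ∨ ¬R) ∧ (¬(S → ¬R) ∨ ¬Q) ∧ ¬¬¬Q   — eliminate →
= (¬¬Q ∨ ¬S ∨ ¬R) ∧ (¬(¬S ∨ ¬R) ∨ ¬Q) ∧ ¬¬¬Q   — eliminate →
= (Q ∨ ¬S ∨ ¬R) ∧ (¬(¬S ∨ ¬R) ∨ ¬Q) ∧ ¬¬¬Q   — double negation
= (Q ∨ ¬S ∨ ¬R) ∧ ((¬¬S ∧ ¬¬R) ∨ ¬Q) ∧ ¬¬¬Q   — De Morgan
= (Q ∨ ¬S ∨ ¬R) ∧ ((S ∧ ¬¬R) ∨ ¬Q) ∧ ¬¬¬Q   — double negation
= (Q ∨ ¬S ∨ ¬R) ∧ ((S ∧ R) ∨ ¬Q) ∧ ¬¬¬Q   — double negation
= (Q ∨ ¬S ∨ ¬R) ∧ ((S ∧ R) ∨ ¬Q) ∧ ¬Q   — double negation
= (Q ∧ S ∧ R ∧ ¬Q) ∨ (Q ∧ ¬Q ∧ ¬Q) ∨ (¬S ∧ S ∧ R ∧ ¬Q) ∨ (¬S ∧ ¬Q ∧ ¬Q) ∨ (¬R ∧ S ∧ R ∧ ¬Q) ∨ (¬R ∧ ¬Q ∧ ¬Q)   — distribute ∧ over ∨
= (¬S ∧ ¬Q) ∨ (¬R ∧ ¬Q)   — simplify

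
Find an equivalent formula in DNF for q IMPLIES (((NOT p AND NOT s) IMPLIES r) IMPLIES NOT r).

q IMPLIES (((NOT p AND NOT s) IMPLIES r) IMPLIES NOT r)
⇔ NOT q OR (((NOT p AND NOT s) IMPLIES r) IMPLIES NOT r)
⇔ NOT q OR NOT ((NOT p AND NOT s) IMPLIES r) OR NOT r
⇔ NOT q OR NOT (NOT (NOT p AND NOT s) OR r) OR NOT r
⇔ NOT q OR (NOT NOT (NOT p AND NOT s) AND NOT r) OR NOT r
⇔ NOT q OR (NOT p AND NOT s AND NOT r) OR NOT r
⇔ NOT q OR NOT r

NOT q OR NOT r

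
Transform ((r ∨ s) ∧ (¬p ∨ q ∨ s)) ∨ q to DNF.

(r ∧ ¬p) ∨ s ∨ q

((r ∨ s) ∧ (¬p ∨ q ∨ s)) ∨ q
⇔ (r ∧ ¬p) ∨ (r ∧ q) ∨ (r ∧ s) ∨ (s ∧ ¬p) ∨ (s ∧ q) ∨ (s ∧ s) ∨ q   [distribute ∧ over ∨]
⇔ (r ∧ ¬p) ∨ s ∨ q   [simplify]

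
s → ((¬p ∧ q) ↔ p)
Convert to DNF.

s → ((¬p ∧ q) ↔ p)
= ¬s ∨ ((¬p ∧ q) ↔ p)   [eliminate →]
= ¬s ∨ (((¬p ∧ q) → p) ∧ (p → (¬p ∧ q)))   [eliminate ↔]
= ¬s ∨ ((¬(¬p ∧ q) ∨ p) ∧ (p → (¬p ∧ q)))   [eliminate →]
= ¬s ∨ ((¬(¬p ∧ q) ∨ p) ∧ (¬p ∨ (¬p ∧ q)))   [eliminate →]
= ¬s ∨ ((¬¬p ∨ ¬q ∨ p) ∧ (¬p ∨ (¬p ∧ q)))   [De Morgan]
= ¬s ∨ ((p ∨ ¬q ∨ p) ∧ (¬p ∨ (¬p ∧ q)))   [double negation]
= ¬s ∨ (p ∧ ¬p) ∨ (p ∧ ¬p ∧ q) ∨ (¬q ∧ ¬p) ∨ (¬q ∧ ¬p ∧ q) ∨ (p ∧ ¬p) ∨ (p ∧ ¬p ∧ q)   [distribute ∧ over ∨]
= ¬s ∨ (¬q ∧ ¬p)   [simplify]

¬s ∨ (¬q ∧ ¬p)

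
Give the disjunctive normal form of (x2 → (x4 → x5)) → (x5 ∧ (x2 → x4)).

(x2 ∧ x4 ∧ ¬x5) ∨ (x5 ∧ ¬x2) ∨ (x5 ∧ x4)

(x2 → (x4 → x5)) → (x5 ∧ (x2 → x4))
= ¬(x2 → (x4 → x5)) ∨ (x5 ∧ (x2 → x4))   [eliminate →]
= ¬(¬x2 ∨ (x4 → x5)) ∨ (x5 ∧ (x2 → x4))   [eliminate →]
= ¬(¬x2 ∨ ¬x4 ∨ x5) ∨ (x5 ∧ (x2 → x4))   [eliminate →]
= ¬(¬x2 ∨ ¬x4 ∨ x5) ∨ (x5 ∧ (¬x2 ∨ x4))   [eliminate →]
= (¬¬x2 ∧ ¬¬x4 ∧ ¬x5) ∨ (x5 ∧ (¬x2 ∨ x4))   [De Morgan]
= (x2 ∧ ¬¬x4 ∧ ¬x5) ∨ (x5 ∧ (¬x2 ∨ x4))   [double negation]
= (x2 ∧ x4 ∧ ¬x5) ∨ (x5 ∧ (¬x2 ∨ x4))   [double negation]
= (x2 ∧ x4 ∧ ¬x5) ∨ (x5 ∧ ¬x2) ∨ (x5 ∧ x4)   [distribute ∧ over ∨]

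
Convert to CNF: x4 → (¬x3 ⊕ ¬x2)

x4 → (¬x3 ⊕ ¬x2)
= ¬x4 ∨ (¬x3 ⊕ ¬x2)   — eliminate →
= ¬x4 ∨ ((¬x3 ∨ ¬x2) ∧ ¬(¬x3 ∧ ¬x2))   — expand ⊕
= ¬x4 ∨ ((¬x3 ∨ ¬x2) ∧ (¬¬x3 ∨ ¬¬x2))   — De Morgan
= ¬x4 ∨ ((¬x3 ∨ ¬x2) ∧ (x3 ∨ ¬¬x2))   — double negation
= ¬x4 ∨ ((¬x3 ∨ ¬x2) ∧ (x3 ∨ x2))   — double negation
= (¬x4 ∨ ¬x3 ∨ ¬x2) ∧ (¬x4 ∨ x3 ∨ x2)   — distribute ∨ over ∧

(¬x4 ∨ ¬x3 ∨ ¬x2) ∧ (¬x4 ∨ x3 ∨ x2)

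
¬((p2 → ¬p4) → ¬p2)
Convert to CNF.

(¬p2 ∨ ¬p4) ∧ p2

¬((p2 → ¬p4) → ¬p2)
≡ ¬(¬(p2 → ¬p4) ∨ ¬p2)
≡ ¬(¬(¬p2 ∨ ¬p4) ∨ ¬p2)
≡ ¬¬(¬p2 ∨ ¬p4) ∧ ¬¬p2
≡ (¬p2 ∨ ¬p4) ∧ ¬¬p2
≡ (¬p2 ∨ ¬p4) ∧ p2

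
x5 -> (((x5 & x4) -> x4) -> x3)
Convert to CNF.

(~x5 | x4 | x3) & (~x5 | ~x4 | x3)

x5 -> (((x5 & x4) -> x4) -> x3)
≡ ~x5 | (((x5 & x4) -> x4) -> x3)
≡ ~x5 | ~((x5 & x4) -> x4) | x3
≡ ~x5 | ~(~(x5 & x4) | x4) | x3
≡ ~x5 | (~~(x5 & x4) & ~x4) | x3
≡ ~x5 | (x5 & x4 & ~x4) | x3
≡ (~x5 | x5 | x3) & (~x5 | x4 | x3) & (~x5 | ~x4 | x3)
≡ (~x5 | x4 | x3) & (~x5 | ~x4 | x3)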